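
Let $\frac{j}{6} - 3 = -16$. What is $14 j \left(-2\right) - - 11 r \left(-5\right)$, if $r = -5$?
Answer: $2459$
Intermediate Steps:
$j = -78$ ($j = 18 + 6 \left(-16\right) = 18 - 96 = -78$)
$14 j \left(-2\right) - - 11 r \left(-5\right) = 14 \left(-78\right) \left(-2\right) - \left(-11\right) \left(-5\right) \left(-5\right) = \left(-1092\right) \left(-2\right) - 55 \left(-5\right) = 2184 - -275 = 2184 + 275 = 2459$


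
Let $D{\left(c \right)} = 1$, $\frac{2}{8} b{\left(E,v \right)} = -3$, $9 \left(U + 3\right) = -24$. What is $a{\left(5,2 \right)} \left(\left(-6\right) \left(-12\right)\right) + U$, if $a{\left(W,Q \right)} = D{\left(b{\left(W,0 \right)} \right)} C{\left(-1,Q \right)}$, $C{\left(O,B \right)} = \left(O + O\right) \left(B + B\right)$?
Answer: $- \frac{1745}{3} \approx -581.67$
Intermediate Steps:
$U = - \frac{17}{3}$ ($U = -3 + \frac{1}{9} \left(-24\right) = -3 - \frac{8}{3} = - \frac{17}{3} \approx -5.6667$)
$b{\left(E,v \right)} = -12$ ($b{\left(E,v \right)} = 4 \left(-3\right) = -12$)
$C{\left(O,B \right)} = 4 B O$ ($C{\left(O,B \right)} = 2 O 2 B = 4 B O$)
$a{\left(W,Q \right)} = - 4 Q$ ($a{\left(W,Q \right)} = 1 \cdot 4 Q \left(-1\right) = 1 \left(- 4 Q\right) = - 4 Q$)
$a{\left(5,2 \right)} \left(\left(-6\right) \left(-12\right)\right) + U = \left(-4\right) 2 \left(\left(-6\right) \left(-12\right)\right) - \frac{17}{3} = \left(-8\right) 72 - \frac{17}{3} = -576 - \frac{17}{3} = - \frac{1745}{3}$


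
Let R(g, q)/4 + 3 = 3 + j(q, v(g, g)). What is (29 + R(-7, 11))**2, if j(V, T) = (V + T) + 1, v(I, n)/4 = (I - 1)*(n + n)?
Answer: 3493161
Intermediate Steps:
v(I, n) = 8*n*(-1 + I) (v(I, n) = 4*((I - 1)*(n + n)) = 4*((-1 + I)*(2*n)) = 4*(2*n*(-1 + I)) = 8*n*(-1 + I))
j(V, T) = 1 + T + V (j(V, T) = (T + V) + 1 = 1 + T + V)
R(g, q) = 4 + 4*q + 32*g*(-1 + g) (R(g, q) = -12 + 4*(3 + (1 + 8*g*(-1 + g) + q)) = -12 + 4*(3 + (1 + q + 8*g*(-1 + g))) = -12 + 4*(4 + q + 8*g*(-1 + g)) = -12 + (16 + 4*q + 32*g*(-1 + g)) = 4 + 4*q + 32*g*(-1 + g))
(29 + R(-7, 11))**2 = (29 + (4 + 4*11 + 32*(-7)*(-1 - 7)))**2 = (29 + (4 + 44 + 32*(-7)*(-8)))**2 = (29 + (4 + 44 + 1792))**2 = (29 + 1840)**2 = 1869**2 = 3493161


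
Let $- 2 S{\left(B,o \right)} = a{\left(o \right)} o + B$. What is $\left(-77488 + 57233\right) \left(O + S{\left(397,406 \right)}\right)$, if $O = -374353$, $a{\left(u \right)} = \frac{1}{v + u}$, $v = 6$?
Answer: $\frac{3125658852355}{412} \approx 7.5866 \cdot 10^{9}$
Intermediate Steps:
$a{\left(u \right)} = \frac{1}{6 + u}$
$S{\left(B,o \right)} = - \frac{B}{2} - \frac{o}{2 \left(6 + o\right)}$ ($S{\left(B,o \right)} = - \frac{\frac{o}{6 + o} + B}{2} = - \frac{B + \frac{o}{6 + o}}{2} = - \frac{B}{2} - \frac{o}{2 \left(6 + o\right)}$)
$\left(-77488 + 57233\right) \left(O + S{\left(397,406 \right)}\right) = \left(-77488 + 57233\right) \left(-374353 + \frac{\left(-1\right) 406 - 397 \left(6 + 406\right)}{2 \left(6 + 406\right)}\right) = - 20255 \left(-374353 + \frac{-406 - 397 \cdot 412}{2 \cdot 412}\right) = - 20255 \left(-374353 + \frac{1}{2} \cdot \frac{1}{412} \left(-406 - 163564\right)\right) = - 20255 \left(-374353 + \frac{1}{2} \cdot \frac{1}{412} \left(-163970\right)\right) = - 20255 \left(-374353 - \frac{81985}{412}\right) = \left(-20255\right) \left(- \frac{154315421}{412}\right) = \frac{3125658852355}{412}$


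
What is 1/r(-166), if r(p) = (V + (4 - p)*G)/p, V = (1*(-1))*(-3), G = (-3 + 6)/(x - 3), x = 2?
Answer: 166/507 ≈ 0.32742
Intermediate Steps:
G = -3 (G = (-3 + 6)/(2 - 3) = 3/(-1) = 3*(-1) = -3)
V = 3 (V = -1*(-3) = 3)
r(p) = (-9 + 3*p)/p (r(p) = (3 + (4 - p)*(-3))/p = (3 + (-12 + 3*p))/p = (-9 + 3*p)/p)
1/r(-166) = 1/(3 - 9/(-166)) = 1/(3 - 9*(-1/166)) = 1/(3 + 9/166) = 1/(507/166) = 166/507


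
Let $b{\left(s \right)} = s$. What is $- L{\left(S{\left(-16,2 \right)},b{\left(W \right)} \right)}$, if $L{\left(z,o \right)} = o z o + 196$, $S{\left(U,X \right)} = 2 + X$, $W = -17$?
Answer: $-1352$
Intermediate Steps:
$L{\left(z,o \right)} = 196 + z o^{2}$ ($L{\left(z,o \right)} = z o^{2} + 196 = 196 + z o^{2}$)
$- L{\left(S{\left(-16,2 \right)},b{\left(W \right)} \right)} = - (196 + \left(2 + 2\right) \left(-17\right)^{2}) = - (196 + 4 \cdot 289) = - (196 + 1156) = \left(-1\right) 1352 = -1352$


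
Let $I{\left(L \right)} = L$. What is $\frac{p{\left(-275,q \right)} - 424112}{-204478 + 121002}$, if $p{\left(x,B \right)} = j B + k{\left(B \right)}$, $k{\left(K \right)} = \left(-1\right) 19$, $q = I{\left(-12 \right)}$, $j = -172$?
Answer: $\frac{422067}{83476} \approx 5.0561$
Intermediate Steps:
$q = -12$
$k{\left(K \right)} = -19$
$p{\left(x,B \right)} = -19 - 172 B$ ($p{\left(x,B \right)} = - 172 B - 19 = -19 - 172 B$)
$\frac{p{\left(-275,q \right)} - 424112}{-204478 + 121002} = \frac{\left(-19 - -2064\right) - 424112}{-204478 + 121002} = \frac{\left(-19 + 2064\right) - 424112}{-83476} = \left(2045 - 424112\right) \left(- \frac{1}{83476}\right) = \left(-422067\right) \left(- \frac{1}{83476}\right) = \frac{422067}{83476}$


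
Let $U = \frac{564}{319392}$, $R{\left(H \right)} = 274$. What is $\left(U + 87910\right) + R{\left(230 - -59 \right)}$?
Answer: $\frac{2347105391}{26616} \approx 88184.0$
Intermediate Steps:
$U = \frac{47}{26616}$ ($U = 564 \cdot \frac{1}{319392} = \frac{47}{26616} \approx 0.0017659$)
$\left(U + 87910\right) + R{\left(230 - -59 \right)} = \left(\frac{47}{26616} + 87910\right) + 274 = \frac{2339812607}{26616} + 274 = \frac{2347105391}{26616}$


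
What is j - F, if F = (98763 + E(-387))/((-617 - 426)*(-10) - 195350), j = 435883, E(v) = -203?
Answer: 2015089573/4623 ≈ 4.3588e+5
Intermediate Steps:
F = -2464/4623 (F = (98763 - 203)/((-617 - 426)*(-10) - 195350) = 98560/(-1043*(-10) - 195350) = 98560/(10430 - 195350) = 98560/(-184920) = 98560*(-1/184920) = -2464/4623 ≈ -0.53299)
j - F = 435883 - 1*(-2464/4623) = 435883 + 2464/4623 = 2015089573/4623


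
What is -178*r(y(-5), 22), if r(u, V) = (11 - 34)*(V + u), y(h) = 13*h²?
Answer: 1420618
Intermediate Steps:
r(u, V) = -23*V - 23*u (r(u, V) = -23*(V + u) = -23*V - 23*u)
-178*r(y(-5), 22) = -178*(-23*22 - 299*(-5)²) = -178*(-506 - 299*25) = -178*(-506 - 23*325) = -178*(-506 - 7475) = -178*(-7981) = 1420618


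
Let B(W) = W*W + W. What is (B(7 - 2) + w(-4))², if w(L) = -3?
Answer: 729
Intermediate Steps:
B(W) = W + W² (B(W) = W² + W = W + W²)
(B(7 - 2) + w(-4))² = ((7 - 2)*(1 + (7 - 2)) - 3)² = (5*(1 + 5) - 3)² = (5*6 - 3)² = (30 - 3)² = 27² = 729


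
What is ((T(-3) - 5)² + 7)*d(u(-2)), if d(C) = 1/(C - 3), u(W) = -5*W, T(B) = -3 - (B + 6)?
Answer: 128/7 ≈ 18.286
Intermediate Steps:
T(B) = -9 - B (T(B) = -3 - (6 + B) = -3 + (-6 - B) = -9 - B)
d(C) = 1/(-3 + C)
((T(-3) - 5)² + 7)*d(u(-2)) = (((-9 - 1*(-3)) - 5)² + 7)/(-3 - 5*(-2)) = (((-9 + 3) - 5)² + 7)/(-3 + 10) = ((-6 - 5)² + 7)/7 = ((-11)² + 7)*(⅐) = (121 + 7)*(⅐) = 128*(⅐) = 128/7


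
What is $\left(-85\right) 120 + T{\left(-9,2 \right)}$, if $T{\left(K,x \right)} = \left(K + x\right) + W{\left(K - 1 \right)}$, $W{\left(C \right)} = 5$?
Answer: $-10202$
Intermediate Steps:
$T{\left(K,x \right)} = 5 + K + x$ ($T{\left(K,x \right)} = \left(K + x\right) + 5 = 5 + K + x$)
$\left(-85\right) 120 + T{\left(-9,2 \right)} = \left(-85\right) 120 + \left(5 - 9 + 2\right) = -10200 - 2 = -10202$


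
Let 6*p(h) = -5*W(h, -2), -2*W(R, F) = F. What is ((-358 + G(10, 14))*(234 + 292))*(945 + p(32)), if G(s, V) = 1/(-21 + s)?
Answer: -177839285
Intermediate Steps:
W(R, F) = -F/2
p(h) = -⅚ (p(h) = (-(-5)*(-2)/2)/6 = (-5*1)/6 = (⅙)*(-5) = -⅚)
((-358 + G(10, 14))*(234 + 292))*(945 + p(32)) = ((-358 + 1/(-21 + 10))*(234 + 292))*(945 - ⅚) = ((-358 + 1/(-11))*526)*(5665/6) = ((-358 - 1/11)*526)*(5665/6) = -3939/11*526*(5665/6) = -2071914/11*5665/6 = -177839285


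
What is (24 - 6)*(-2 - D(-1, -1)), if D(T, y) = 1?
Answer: -54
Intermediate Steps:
(24 - 6)*(-2 - D(-1, -1)) = (24 - 6)*(-2 - 1*1) = 18*(-2 - 1) = 18*(-3) = -54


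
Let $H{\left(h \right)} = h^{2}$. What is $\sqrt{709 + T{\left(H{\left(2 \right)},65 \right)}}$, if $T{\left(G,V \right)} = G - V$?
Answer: $18 \sqrt{2} \approx 25.456$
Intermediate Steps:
$\sqrt{709 + T{\left(H{\left(2 \right)},65 \right)}} = \sqrt{709 + \left(2^{2} - 65\right)} = \sqrt{709 + \left(4 - 65\right)} = \sqrt{709 - 61} = \sqrt{648} = 18 \sqrt{2}$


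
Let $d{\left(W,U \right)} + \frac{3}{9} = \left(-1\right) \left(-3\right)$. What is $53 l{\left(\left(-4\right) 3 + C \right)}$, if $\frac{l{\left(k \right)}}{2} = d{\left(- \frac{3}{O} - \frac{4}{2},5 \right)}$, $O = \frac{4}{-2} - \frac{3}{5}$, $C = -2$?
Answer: $\frac{848}{3} \approx 282.67$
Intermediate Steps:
$O = - \frac{13}{5}$ ($O = 4 \left(- \frac{1}{2}\right) - \frac{3}{5} = -2 - \frac{3}{5} = - \frac{13}{5} \approx -2.6$)
$d{\left(W,U \right)} = \frac{8}{3}$ ($d{\left(W,U \right)} = - \frac{1}{3} - -3 = - \frac{1}{3} + 3 = \frac{8}{3}$)
$l{\left(k \right)} = \frac{16}{3}$ ($l{\left(k \right)} = 2 \cdot \frac{8}{3} = \frac{16}{3}$)
$53 l{\left(\left(-4\right) 3 + C \right)} = 53 \cdot \frac{16}{3} = \frac{848}{3}$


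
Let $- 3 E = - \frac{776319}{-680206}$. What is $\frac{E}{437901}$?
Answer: $- \frac{258773}{297862887606} \approx -8.6877 \cdot 10^{-7}$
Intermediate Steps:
$E = - \frac{258773}{680206}$ ($E = - \frac{\left(-776319\right) \frac{1}{-680206}}{3} = - \frac{\left(-776319\right) \left(- \frac{1}{680206}\right)}{3} = \left(- \frac{1}{3}\right) \frac{776319}{680206} = - \frac{258773}{680206} \approx -0.38043$)
$\frac{E}{437901} = - \frac{258773}{680206 \cdot 437901} = \left(- \frac{258773}{680206}\right) \frac{1}{437901} = - \frac{258773}{297862887606}$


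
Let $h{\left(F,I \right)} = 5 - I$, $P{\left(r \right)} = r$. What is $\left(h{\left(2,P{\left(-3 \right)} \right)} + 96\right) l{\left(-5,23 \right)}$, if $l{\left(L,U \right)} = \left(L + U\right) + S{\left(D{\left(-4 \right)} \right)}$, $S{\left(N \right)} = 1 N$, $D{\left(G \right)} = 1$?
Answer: $1976$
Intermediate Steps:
$S{\left(N \right)} = N$
$l{\left(L,U \right)} = 1 + L + U$ ($l{\left(L,U \right)} = \left(L + U\right) + 1 = 1 + L + U$)
$\left(h{\left(2,P{\left(-3 \right)} \right)} + 96\right) l{\left(-5,23 \right)} = \left(\left(5 - -3\right) + 96\right) \left(1 - 5 + 23\right) = \left(\left(5 + 3\right) + 96\right) 19 = \left(8 + 96\right) 19 = 104 \cdot 19 = 1976$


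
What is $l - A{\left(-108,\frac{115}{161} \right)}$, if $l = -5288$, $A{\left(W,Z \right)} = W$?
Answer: $-5180$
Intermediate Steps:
$l - A{\left(-108,\frac{115}{161} \right)} = -5288 - -108 = -5288 + 108 = -5180$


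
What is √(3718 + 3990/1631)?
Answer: 4*√12623707/233 ≈ 60.995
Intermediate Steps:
√(3718 + 3990/1631) = √(3718 + 3990*(1/1631)) = √(3718 + 570/233) = √(866864/233) = 4*√12623707/233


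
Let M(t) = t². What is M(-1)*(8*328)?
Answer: 2624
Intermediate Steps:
M(-1)*(8*328) = (-1)²*(8*328) = 1*2624 = 2624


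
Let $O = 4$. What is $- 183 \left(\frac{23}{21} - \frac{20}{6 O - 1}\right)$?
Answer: $- \frac{6649}{161} \approx -41.298$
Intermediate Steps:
$- 183 \left(\frac{23}{21} - \frac{20}{6 O - 1}\right) = - 183 \left(\frac{23}{21} - \frac{20}{6 \cdot 4 - 1}\right) = - 183 \left(23 \cdot \frac{1}{21} - \frac{20}{24 - 1}\right) = - 183 \left(\frac{23}{21} - \frac{20}{23}\right) = \left(-183\right) \frac{109}{483} = - \frac{6649}{161}$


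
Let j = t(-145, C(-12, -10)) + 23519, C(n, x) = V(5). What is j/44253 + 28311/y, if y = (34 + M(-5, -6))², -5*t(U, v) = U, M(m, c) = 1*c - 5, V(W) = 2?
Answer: 1265303575/23409837 ≈ 54.050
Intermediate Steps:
C(n, x) = 2
M(m, c) = -5 + c (M(m, c) = c - 5 = -5 + c)
t(U, v) = -U/5
y = 529 (y = (34 + (-5 - 6))² = (34 - 11)² = 23² = 529)
j = 23548 (j = -⅕*(-145) + 23519 = 29 + 23519 = 23548)
j/44253 + 28311/y = 23548/44253 + 28311/529 = 1265303575/23409837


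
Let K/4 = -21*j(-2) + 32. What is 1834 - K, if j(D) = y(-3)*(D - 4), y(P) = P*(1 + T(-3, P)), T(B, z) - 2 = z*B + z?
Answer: 15314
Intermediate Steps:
T(B, z) = 2 + z + B*z (T(B, z) = 2 + (z*B + z) = 2 + (B*z + z) = 2 + (z + B*z) = 2 + z + B*z)
y(P) = P*(3 - 2*P) (y(P) = P*(1 + (2 + P - 3*P)) = P*(1 + (2 - 2*P)) = P*(3 - 2*P))
j(D) = 108 - 27*D (j(D) = (-3*(3 - 2*(-3)))*(D - 4) = (-3*(3 + 6))*(-4 + D) = (-3*9)*(-4 + D) = -27*(-4 + D) = 108 - 27*D)
K = -13480 (K = 4*(-21*(108 - 27*(-2)) + 32) = 4*(-21*(108 + 54) + 32) = 4*(-21*162 + 32) = 4*(-3402 + 32) = 4*(-3370) = -13480)
1834 - K = 1834 - 1*(-13480) = 1834 + 13480 = 15314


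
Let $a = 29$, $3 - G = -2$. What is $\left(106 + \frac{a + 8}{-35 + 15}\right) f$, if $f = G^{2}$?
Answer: $\frac{10415}{4} \approx 2603.8$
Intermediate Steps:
$G = 5$ ($G = 3 - -2 = 3 + 2 = 5$)
$f = 25$ ($f = 5^{2} = 25$)
$\left(106 + \frac{a + 8}{-35 + 15}\right) f = \left(106 + \frac{29 + 8}{-35 + 15}\right) 25 = \left(106 + \frac{37}{-20}\right) 25 = \left(106 + 37 \left(- \frac{1}{20}\right)\right) 25 = \left(106 - \frac{37}{20}\right) 25 = \frac{2083}{20} \cdot 25 = \frac{10415}{4}$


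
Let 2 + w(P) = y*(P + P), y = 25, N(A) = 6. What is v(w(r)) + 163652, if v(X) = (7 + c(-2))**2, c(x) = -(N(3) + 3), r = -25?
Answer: 163656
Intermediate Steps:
w(P) = -2 + 50*P (w(P) = -2 + 25*(P + P) = -2 + 25*(2*P) = -2 + 50*P)
c(x) = -9 (c(x) = -(6 + 3) = -1*9 = -9)
v(X) = 4 (v(X) = (7 - 9)**2 = (-2)**2 = 4)
v(w(r)) + 163652 = 4 + 163652 = 163656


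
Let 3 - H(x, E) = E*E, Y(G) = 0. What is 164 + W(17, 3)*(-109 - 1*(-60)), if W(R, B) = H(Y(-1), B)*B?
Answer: 1046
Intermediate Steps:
H(x, E) = 3 - E² (H(x, E) = 3 - E*E = 3 - E²)
W(R, B) = B*(3 - B²) (W(R, B) = (3 - B²)*B = B*(3 - B²))
164 + W(17, 3)*(-109 - 1*(-60)) = 164 + (3*(3 - 1*3²))*(-109 - 1*(-60)) = 164 + (3*(3 - 1*9))*(-109 + 60) = 164 + (3*(3 - 9))*(-49) = 164 + (3*(-6))*(-49) = 164 - 18*(-49) = 164 + 882 = 1046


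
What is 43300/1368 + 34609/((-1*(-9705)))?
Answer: 38964301/1106370 ≈ 35.218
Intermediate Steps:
43300/1368 + 34609/((-1*(-9705))) = 43300*(1/1368) + 34609/9705 = 10825/342 + 34609*(1/9705) = 10825/342 + 34609/9705 = 38964301/1106370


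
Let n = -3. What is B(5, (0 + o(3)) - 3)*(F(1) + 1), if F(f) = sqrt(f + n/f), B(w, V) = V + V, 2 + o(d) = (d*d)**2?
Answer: 152 + 152*I*sqrt(2) ≈ 152.0 + 214.96*I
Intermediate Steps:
o(d) = -2 + d**4 (o(d) = -2 + (d*d)**2 = -2 + (d**2)**2 = -2 + d**4)
B(w, V) = 2*V
F(f) = sqrt(f - 3/f)
B(5, (0 + o(3)) - 3)*(F(1) + 1) = (2*((0 + (-2 + 3**4)) - 3))*(sqrt(1 - 3/1) + 1) = (2*((0 + (-2 + 81)) - 3))*(sqrt(1 - 3*1) + 1) = (2*((0 + 79) - 3))*(sqrt(1 - 3) + 1) = (2*(79 - 3))*(sqrt(-2) + 1) = (2*76)*(I*sqrt(2) + 1) = 152*(1 + I*sqrt(2)) = 152 + 152*I*sqrt(2)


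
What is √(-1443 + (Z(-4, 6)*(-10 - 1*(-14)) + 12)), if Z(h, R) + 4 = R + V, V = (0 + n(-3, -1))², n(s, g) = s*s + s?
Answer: I*√1279 ≈ 35.763*I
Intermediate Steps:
n(s, g) = s + s² (n(s, g) = s² + s = s + s²)
V = 36 (V = (0 - 3*(1 - 3))² = (0 - 3*(-2))² = (0 + 6)² = 6² = 36)
Z(h, R) = 32 + R (Z(h, R) = -4 + (R + 36) = -4 + (36 + R) = 32 + R)
√(-1443 + (Z(-4, 6)*(-10 - 1*(-14)) + 12)) = √(-1443 + ((32 + 6)*(-10 - 1*(-14)) + 12)) = √(-1443 + (38*(-10 + 14) + 12)) = √(-1443 + (38*4 + 12)) = √(-1443 + (152 + 12)) = √(-1443 + 164) = √(-1279) = I*√1279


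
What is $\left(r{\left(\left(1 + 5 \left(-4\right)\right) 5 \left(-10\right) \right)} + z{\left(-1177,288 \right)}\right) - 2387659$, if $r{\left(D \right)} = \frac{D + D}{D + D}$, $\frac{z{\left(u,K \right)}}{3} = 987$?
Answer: $-2384697$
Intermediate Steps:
$z{\left(u,K \right)} = 2961$ ($z{\left(u,K \right)} = 3 \cdot 987 = 2961$)
$r{\left(D \right)} = 1$ ($r{\left(D \right)} = \frac{2 D}{2 D} = 2 D \frac{1}{2 D} = 1$)
$\left(r{\left(\left(1 + 5 \left(-4\right)\right) 5 \left(-10\right) \right)} + z{\left(-1177,288 \right)}\right) - 2387659 = \left(1 + 2961\right) - 2387659 = 2962 - 2387659 = -2384697$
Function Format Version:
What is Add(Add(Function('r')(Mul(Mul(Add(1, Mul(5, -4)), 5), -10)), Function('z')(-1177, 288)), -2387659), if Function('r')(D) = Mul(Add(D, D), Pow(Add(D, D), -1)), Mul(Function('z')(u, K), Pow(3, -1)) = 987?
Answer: -2384697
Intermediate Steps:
Function('z')(u, K) = 2961 (Function('z')(u, K) = Mul(3, 987) = 2961)
Function('r')(D) = 1 (Function('r')(D) = Mul(Mul(2, D), Pow(Mul(2, D), -1)) = Mul(Mul(2, D), Mul(Rational(1, 2), Pow(D, -1))) = 1)
Add(Add(Function('r')(Mul(Mul(Add(1, Mul(5, -4)), 5), -10)), Function('z')(-1177, 288)), -2387659) = Add(Add(1, 2961), -2387659) = Add(2962, -2387659) = -2384697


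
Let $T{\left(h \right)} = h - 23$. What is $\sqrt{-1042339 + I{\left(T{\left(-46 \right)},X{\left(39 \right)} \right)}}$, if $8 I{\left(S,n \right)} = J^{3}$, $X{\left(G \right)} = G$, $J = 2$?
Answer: $i \sqrt{1042338} \approx 1020.9 i$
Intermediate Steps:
$T{\left(h \right)} = -23 + h$
$I{\left(S,n \right)} = 1$ ($I{\left(S,n \right)} = \frac{2^{3}}{8} = \frac{1}{8} \cdot 8 = 1$)
$\sqrt{-1042339 + I{\left(T{\left(-46 \right)},X{\left(39 \right)} \right)}} = \sqrt{-1042339 + 1} = \sqrt{-1042338} = i \sqrt{1042338}$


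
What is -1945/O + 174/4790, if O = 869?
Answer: -4582672/2081255 ≈ -2.2019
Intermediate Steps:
-1945/O + 174/4790 = -1945/869 + 174/4790 = -1945*1/869 + 174*(1/4790) = -1945/869 + 87/2395 = -4582672/2081255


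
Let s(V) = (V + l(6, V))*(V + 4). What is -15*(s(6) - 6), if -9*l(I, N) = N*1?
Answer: -710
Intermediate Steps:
l(I, N) = -N/9
s(V) = 8*V*(4 + V)/9 (s(V) = (V - V/9)*(V + 4) = (8*V/9)*(4 + V) = 8*V*(4 + V)/9)
-15*(s(6) - 6) = -15*((8/9)*6*(4 + 6) - 6) = -15*((8/9)*6*10 - 6) = -15*(160/3 - 6) = -15*142/3 = -710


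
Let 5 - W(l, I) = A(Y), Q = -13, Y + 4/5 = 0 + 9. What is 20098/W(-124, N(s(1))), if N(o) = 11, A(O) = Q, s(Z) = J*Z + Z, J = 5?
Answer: 10049/9 ≈ 1116.6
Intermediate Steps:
Y = 41/5 (Y = -⅘ + (0 + 9) = -⅘ + 9 = 41/5 ≈ 8.2000)
s(Z) = 6*Z (s(Z) = 5*Z + Z = 6*Z)
A(O) = -13
W(l, I) = 18 (W(l, I) = 5 - 1*(-13) = 5 + 13 = 18)
20098/W(-124, N(s(1))) = 20098/18 = 20098*(1/18) = 10049/9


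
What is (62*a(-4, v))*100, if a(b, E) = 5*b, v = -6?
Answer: -124000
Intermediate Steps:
(62*a(-4, v))*100 = (62*(5*(-4)))*100 = (62*(-20))*100 = -1240*100 = -124000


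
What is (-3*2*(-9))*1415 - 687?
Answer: 75723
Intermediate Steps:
(-3*2*(-9))*1415 - 687 = (-1*6*(-9))*1415 - 687 = -6*(-9)*1415 - 687 = 54*1415 - 687 = 76410 - 687 = 75723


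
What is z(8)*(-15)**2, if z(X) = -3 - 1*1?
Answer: -900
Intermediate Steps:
z(X) = -4 (z(X) = -3 - 1 = -4)
z(8)*(-15)**2 = -4*(-15)**2 = -4*225 = -900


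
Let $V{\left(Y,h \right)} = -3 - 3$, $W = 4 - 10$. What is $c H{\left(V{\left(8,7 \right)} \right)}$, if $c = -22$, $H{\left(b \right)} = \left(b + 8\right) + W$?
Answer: $88$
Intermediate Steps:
$W = -6$ ($W = 4 - 10 = -6$)
$V{\left(Y,h \right)} = -6$
$H{\left(b \right)} = 2 + b$ ($H{\left(b \right)} = \left(b + 8\right) - 6 = \left(8 + b\right) - 6 = 2 + b$)
$c H{\left(V{\left(8,7 \right)} \right)} = - 22 \left(2 - 6\right) = \left(-22\right) \left(-4\right) = 88$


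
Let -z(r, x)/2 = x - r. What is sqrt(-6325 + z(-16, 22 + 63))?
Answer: I*sqrt(6527) ≈ 80.79*I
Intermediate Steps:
z(r, x) = -2*x + 2*r (z(r, x) = -2*(x - r) = -2*x + 2*r)
sqrt(-6325 + z(-16, 22 + 63)) = sqrt(-6325 + (-2*(22 + 63) + 2*(-16))) = sqrt(-6325 + (-2*85 - 32)) = sqrt(-6325 + (-170 - 32)) = sqrt(-6325 - 202) = sqrt(-6527) = I*sqrt(6527)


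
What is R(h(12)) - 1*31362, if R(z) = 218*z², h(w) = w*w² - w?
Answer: 641903646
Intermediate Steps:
h(w) = w³ - w
R(h(12)) - 1*31362 = 218*(12³ - 1*12)² - 1*31362 = 218*(1728 - 12)² - 31362 = 218*1716² - 31362 = 218*2944656 - 31362 = 641935008 - 31362 = 641903646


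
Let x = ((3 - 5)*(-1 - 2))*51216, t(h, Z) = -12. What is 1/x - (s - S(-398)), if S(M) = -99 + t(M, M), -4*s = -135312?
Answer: -10429318943/307296 ≈ -33939.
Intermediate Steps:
s = 33828 (s = -1/4*(-135312) = 33828)
S(M) = -111 (S(M) = -99 - 12 = -111)
x = 307296 (x = -2*(-3)*51216 = 6*51216 = 307296)
1/x - (s - S(-398)) = 1/307296 - (33828 - 1*(-111)) = 1/307296 - (33828 + 111) = 1/307296 - 1*33939 = 1/307296 - 33939 = -10429318943/307296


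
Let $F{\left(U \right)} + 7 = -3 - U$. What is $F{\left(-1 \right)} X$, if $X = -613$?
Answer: $5517$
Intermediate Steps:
$F{\left(U \right)} = -10 - U$ ($F{\left(U \right)} = -7 - \left(3 + U\right) = -10 - U$)
$F{\left(-1 \right)} X = \left(-10 - -1\right) \left(-613\right) = \left(-10 + 1\right) \left(-613\right) = \left(-9\right) \left(-613\right) = 5517$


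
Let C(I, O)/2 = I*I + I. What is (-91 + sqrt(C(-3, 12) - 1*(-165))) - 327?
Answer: -418 + sqrt(177) ≈ -404.70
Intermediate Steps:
C(I, O) = 2*I + 2*I**2 (C(I, O) = 2*(I*I + I) = 2*(I**2 + I) = 2*(I + I**2) = 2*I + 2*I**2)
(-91 + sqrt(C(-3, 12) - 1*(-165))) - 327 = (-91 + sqrt(2*(-3)*(1 - 3) - 1*(-165))) - 327 = (-91 + sqrt(2*(-3)*(-2) + 165)) - 327 = (-91 + sqrt(12 + 165)) - 327 = (-91 + sqrt(177)) - 327 = -418 + sqrt(177)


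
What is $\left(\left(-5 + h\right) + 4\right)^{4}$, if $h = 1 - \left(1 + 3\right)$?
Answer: $256$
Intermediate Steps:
$h = -3$ ($h = 1 - 4 = -3$)
$\left(\left(-5 + h\right) + 4\right)^{4} = \left(\left(-5 - 3\right) + 4\right)^{4} = \left(-8 + 4\right)^{4} = \left(-4\right)^{4} = 256$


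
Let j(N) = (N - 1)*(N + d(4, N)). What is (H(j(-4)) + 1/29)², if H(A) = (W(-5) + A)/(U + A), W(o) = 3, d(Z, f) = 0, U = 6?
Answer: 480249/568516 ≈ 0.84474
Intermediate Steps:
j(N) = N*(-1 + N) (j(N) = (N - 1)*(N + 0) = (-1 + N)*N = N*(-1 + N))
H(A) = (3 + A)/(6 + A)
(H(j(-4)) + 1/29)² = ((3 - 4*(-1 - 4))/(6 - 4*(-1 - 4)) + 1/29)² = ((3 - 4*(-5))/(6 - 4*(-5)) + 1/29)² = ((3 + 20)/(6 + 20) + 1/29)² = (23/26 + 1/29)² = (693/754)² = 480249/568516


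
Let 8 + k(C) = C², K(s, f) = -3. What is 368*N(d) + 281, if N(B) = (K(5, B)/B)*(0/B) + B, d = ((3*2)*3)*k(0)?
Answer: -52711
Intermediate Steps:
k(C) = -8 + C²
d = -144 (d = ((3*2)*3)*(-8 + 0²) = (6*3)*(-8 + 0) = 18*(-8) = -144)
N(B) = B (N(B) = (-3/B)*(0/B) + B = -3/B*0 + B = 0 + B = B)
368*N(d) + 281 = 368*(-144) + 281 = -52992 + 281 = -52711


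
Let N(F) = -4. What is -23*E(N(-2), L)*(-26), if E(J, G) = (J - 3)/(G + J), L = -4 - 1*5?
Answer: 322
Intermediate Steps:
L = -9 (L = -4 - 5 = -9)
E(J, G) = (-3 + J)/(G + J)
-23*E(N(-2), L)*(-26) = -23*(-3 - 4)/(-9 - 4)*(-26) = -23*(-7)/(-13)*(-26) = -(-23)*(-7)/13*(-26) = -23*7/13*(-26) = -161/13*(-26) = 322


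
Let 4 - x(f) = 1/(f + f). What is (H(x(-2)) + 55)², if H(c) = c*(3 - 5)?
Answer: 8649/4 ≈ 2162.3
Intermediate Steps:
x(f) = 4 - 1/(2*f) (x(f) = 4 - 1/(f + f) = 4 - 1/(2*f))
H(c) = -2*c (H(c) = c*(-2) = -2*c)
(H(x(-2)) + 55)² = (-2*(4 - ½/(-2)) + 55)² = (-2*(4 - ½*(-½)) + 55)² = (-2*(4 + ¼) + 55)² = (-2*17/4 + 55)² = (-17/2 + 55)² = (93/2)² = 8649/4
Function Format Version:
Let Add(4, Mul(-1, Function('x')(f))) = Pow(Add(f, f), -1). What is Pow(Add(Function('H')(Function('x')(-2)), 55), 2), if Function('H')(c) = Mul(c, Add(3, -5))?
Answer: Rational(8649, 4) ≈ 2162.3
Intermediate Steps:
Function('x')(f) = Add(4, Mul(Rational(-1, 2), Pow(f, -1))) (Function('x')(f) = Add(4, Mul(-1, Pow(Add(f, f), -1))) = Add(4, Mul(-1, Pow(Mul(2, f), -1))) = Add(4, Mul(-1, Mul(Rational(1, 2), Pow(f, -1)))) = Add(4, Mul(Rational(-1, 2), Pow(f, -1))))
Function('H')(c) = Mul(-2, c) (Function('H')(c) = Mul(c, -2) = Mul(-2, c))
Pow(Add(Function('H')(Function('x')(-2)), 55), 2) = Pow(Add(Mul(-2, Add(4, Mul(Rational(-1, 2), Pow(-2, -1)))), 55), 2) = Pow(Add(Mul(-2, Add(4, Mul(Rational(-1, 2), Rational(-1, 2)))), 55), 2) = Pow(Add(Mul(-2, Add(4, Rational(1, 4))), 55), 2) = Pow(Add(Mul(-2, Rational(17, 4)), 55), 2) = Pow(Add(Rational(-17, 2), 55), 2) = Pow(Rational(93, 2), 2) = Rational(8649, 4)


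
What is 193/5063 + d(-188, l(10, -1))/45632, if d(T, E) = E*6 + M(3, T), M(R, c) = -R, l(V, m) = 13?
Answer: 9186701/231034816 ≈ 0.039763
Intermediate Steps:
d(T, E) = -3 + 6*E (d(T, E) = E*6 - 1*3 = 6*E - 3 = -3 + 6*E)
193/5063 + d(-188, l(10, -1))/45632 = 193/5063 + (-3 + 6*13)/45632 = 193*(1/5063) + (-3 + 78)*(1/45632) = 193/5063 + 75*(1/45632) = 193/5063 + 75/45632 = 9186701/231034816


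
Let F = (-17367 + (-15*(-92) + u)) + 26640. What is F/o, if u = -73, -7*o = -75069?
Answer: 74060/75069 ≈ 0.98656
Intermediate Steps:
o = 75069/7 (o = -1/7*(-75069) = 75069/7 ≈ 10724.)
F = 10580 (F = (-17367 + (-15*(-92) - 73)) + 26640 = (-17367 + (1380 - 73)) + 26640 = (-17367 + 1307) + 26640 = -16060 + 26640 = 10580)
F/o = 10580/(75069/7) = 10580*(7/75069) = 74060/75069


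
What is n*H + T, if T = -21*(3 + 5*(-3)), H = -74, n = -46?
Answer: 3656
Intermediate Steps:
T = 252 (T = -21*(3 - 15) = -21*(-12) = 252)
n*H + T = -46*(-74) + 252 = 3404 + 252 = 3656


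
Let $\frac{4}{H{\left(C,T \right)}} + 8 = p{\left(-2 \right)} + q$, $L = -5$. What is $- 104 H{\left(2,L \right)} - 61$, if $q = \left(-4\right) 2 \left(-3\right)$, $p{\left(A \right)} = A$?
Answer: $- \frac{635}{7} \approx -90.714$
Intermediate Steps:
$q = 24$ ($q = \left(-8\right) \left(-3\right) = 24$)
$H{\left(C,T \right)} = \frac{2}{7}$ ($H{\left(C,T \right)} = \frac{4}{-8 + \left(-2 + 24\right)} = \frac{4}{-8 + 22} = \frac{4}{14} = 4 \cdot \frac{1}{14} = \frac{2}{7}$)
$- 104 H{\left(2,L \right)} - 61 = \left(-104\right) \frac{2}{7} - 61 = - \frac{208}{7} - 61 = - \frac{635}{7}$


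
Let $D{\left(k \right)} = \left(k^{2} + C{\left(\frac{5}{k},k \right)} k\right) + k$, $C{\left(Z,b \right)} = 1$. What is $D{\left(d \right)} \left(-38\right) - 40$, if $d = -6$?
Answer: $-952$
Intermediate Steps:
$D{\left(k \right)} = k^{2} + 2 k$ ($D{\left(k \right)} = \left(k^{2} + 1 k\right) + k = \left(k^{2} + k\right) + k = \left(k + k^{2}\right) + k = k^{2} + 2 k$)
$D{\left(d \right)} \left(-38\right) - 40 = - 6 \left(2 - 6\right) \left(-38\right) - 40 = \left(-6\right) \left(-4\right) \left(-38\right) - 40 = 24 \left(-38\right) - 40 = -912 - 40 = -952$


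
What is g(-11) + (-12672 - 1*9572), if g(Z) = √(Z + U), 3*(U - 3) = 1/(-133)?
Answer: -22244 + I*√1274007/399 ≈ -22244.0 + 2.8289*I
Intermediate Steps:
U = 1196/399 (U = 3 + (⅓)/(-133) = 3 + (⅓)*(-1/133) = 3 - 1/399 = 1196/399 ≈ 2.9975)
g(Z) = √(1196/399 + Z) (g(Z) = √(Z + 1196/399) = √(1196/399 + Z))
g(-11) + (-12672 - 1*9572) = √(477204 + 159201*(-11))/399 + (-12672 - 1*9572) = √(477204 - 1751211)/399 + (-12672 - 9572) = √(-1274007)/399 - 22244 = (I*√1274007)/399 - 22244 = I*√1274007/399 - 22244 = -22244 + I*√1274007/399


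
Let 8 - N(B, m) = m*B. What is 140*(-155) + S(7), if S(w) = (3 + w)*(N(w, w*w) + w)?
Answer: -24980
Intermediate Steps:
N(B, m) = 8 - B*m (N(B, m) = 8 - m*B = 8 - B*m)
S(w) = (3 + w)*(8 + w - w**3) (S(w) = (3 + w)*((8 - w*w*w) + w) = (3 + w)*((8 - w*w**2) + w) = (3 + w)*((8 - w**3) + w) = (3 + w)*(8 + w - w**3))
140*(-155) + S(7) = 140*(-155) + (24 + 7**2 - 1*7**4 - 3*7**3 + 11*7) = -21700 + (24 + 49 - 1*2401 - 3*343 + 77) = -21700 + (24 + 49 - 2401 - 1029 + 77) = -21700 - 3280 = -24980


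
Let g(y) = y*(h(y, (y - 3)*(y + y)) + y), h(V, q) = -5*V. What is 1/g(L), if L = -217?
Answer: -1/188356 ≈ -5.3091e-6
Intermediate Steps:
g(y) = -4*y**2 (g(y) = y*(-5*y + y) = y*(-4*y) = -4*y**2)
1/g(L) = 1/(-4*(-217)**2) = 1/(-4*47089) = 1/(-188356) = -1/188356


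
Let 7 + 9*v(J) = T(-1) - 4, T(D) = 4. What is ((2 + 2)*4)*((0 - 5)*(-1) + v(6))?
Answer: 608/9 ≈ 67.556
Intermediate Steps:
v(J) = -7/9 (v(J) = -7/9 + (4 - 4)/9 = -7/9 + (⅑)*0 = -7/9 + 0 = -7/9)
((2 + 2)*4)*((0 - 5)*(-1) + v(6)) = ((2 + 2)*4)*((0 - 5)*(-1) - 7/9) = (4*4)*(-5*(-1) - 7/9) = 16*(5 - 7/9) = 16*(38/9) = 608/9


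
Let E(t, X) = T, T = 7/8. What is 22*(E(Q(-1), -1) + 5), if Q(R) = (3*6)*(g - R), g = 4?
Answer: 517/4 ≈ 129.25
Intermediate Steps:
Q(R) = 72 - 18*R (Q(R) = (3*6)*(4 - R) = 18*(4 - R) = 72 - 18*R)
T = 7/8 (T = 7*(⅛) = 7/8 ≈ 0.87500)
E(t, X) = 7/8
22*(E(Q(-1), -1) + 5) = 22*(7/8 + 5) = 22*(47/8) = 517/4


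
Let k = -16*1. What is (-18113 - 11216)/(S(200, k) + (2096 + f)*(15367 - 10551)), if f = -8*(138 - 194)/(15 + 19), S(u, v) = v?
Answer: -498593/172682224 ≈ -0.0028873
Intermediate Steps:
k = -16
f = 224/17 (f = -(-448)/34 = -8*(-28/17) = 224/17 ≈ 13.176)
(-18113 - 11216)/(S(200, k) + (2096 + f)*(15367 - 10551)) = (-18113 - 11216)/(-16 + (2096 + 224/17)*(15367 - 10551)) = -29329/(-16 + (35856/17)*4816) = -29329/(-16 + 172682496/17) = -29329/172682224/17 = -29329*17/172682224 = -498593/172682224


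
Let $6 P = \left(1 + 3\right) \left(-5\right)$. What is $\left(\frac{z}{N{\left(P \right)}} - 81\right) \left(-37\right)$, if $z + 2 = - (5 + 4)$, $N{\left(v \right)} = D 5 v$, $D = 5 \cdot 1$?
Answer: $\frac{748029}{250} \approx 2992.1$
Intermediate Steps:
$D = 5$
$P = - \frac{10}{3}$ ($P = \frac{\left(1 + 3\right) \left(-5\right)}{6} = \frac{4 \left(-5\right)}{6} = \frac{1}{6} \left(-20\right) = - \frac{10}{3} \approx -3.3333$)
$N{\left(v \right)} = 25 v$ ($N{\left(v \right)} = 5 \cdot 5 v = 25 v$)
$z = -11$ ($z = -2 - \left(5 + 4\right) = -2 - 9 = -11$)
$\left(\frac{z}{N{\left(P \right)}} - 81\right) \left(-37\right) = \left(- \frac{11}{25 \left(- \frac{10}{3}\right)} - 81\right) \left(-37\right) = \left(- \frac{11}{- \frac{250}{3}} - 81\right) \left(-37\right) = \left(\left(-11\right) \left(- \frac{3}{250}\right) - 81\right) \left(-37\right) = \left(\frac{33}{250} - 81\right) \left(-37\right) = \left(- \frac{20217}{250}\right) \left(-37\right) = \frac{748029}{250}$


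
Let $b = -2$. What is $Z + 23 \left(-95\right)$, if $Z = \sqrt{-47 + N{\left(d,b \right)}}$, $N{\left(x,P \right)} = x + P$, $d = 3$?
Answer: $-2185 + i \sqrt{46} \approx -2185.0 + 6.7823 i$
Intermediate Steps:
$N{\left(x,P \right)} = P + x$
$Z = i \sqrt{46}$ ($Z = \sqrt{-47 + \left(-2 + 3\right)} = \sqrt{-47 + 1} = \sqrt{-46} = i \sqrt{46} \approx 6.7823 i$)
$Z + 23 \left(-95\right) = i \sqrt{46} + 23 \left(-95\right) = i \sqrt{46} - 2185 = -2185 + i \sqrt{46}$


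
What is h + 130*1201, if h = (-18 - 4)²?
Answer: 156614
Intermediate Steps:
h = 484 (h = (-22)² = 484)
h + 130*1201 = 484 + 130*1201 = 484 + 156130 = 156614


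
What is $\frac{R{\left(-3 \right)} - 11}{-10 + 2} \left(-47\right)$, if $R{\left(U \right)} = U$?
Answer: $- \frac{329}{4} \approx -82.25$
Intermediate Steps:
$\frac{R{\left(-3 \right)} - 11}{-10 + 2} \left(-47\right) = \frac{-3 - 11}{-10 + 2} \left(-47\right) = \frac{-3 - 11}{-8} \left(-47\right) = \left(-14\right) \left(- \frac{1}{8}\right) \left(-47\right) = \frac{7}{4} \left(-47\right) = - \frac{329}{4}$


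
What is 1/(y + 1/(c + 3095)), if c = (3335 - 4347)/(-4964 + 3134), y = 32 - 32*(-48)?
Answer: 2832431/4441252723 ≈ 0.00063775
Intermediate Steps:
y = 1568 (y = 32 + 1536 = 1568)
c = 506/915 (c = -1012/(-1830) = -1012*(-1/1830) = 506/915 ≈ 0.55301)
1/(y + 1/(c + 3095)) = 1/(1568 + 1/(506/915 + 3095)) = 1/(1568 + 1/(2832431/915)) = 1/(1568 + 915/2832431) = 1/(4441252723/2832431) = 2832431/4441252723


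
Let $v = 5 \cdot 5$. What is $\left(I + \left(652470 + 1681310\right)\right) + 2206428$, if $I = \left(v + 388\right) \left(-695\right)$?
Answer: $4253173$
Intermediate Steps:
$v = 25$
$I = -287035$ ($I = \left(25 + 388\right) \left(-695\right) = 413 \left(-695\right) = -287035$)
$\left(I + \left(652470 + 1681310\right)\right) + 2206428 = \left(-287035 + \left(652470 + 1681310\right)\right) + 2206428 = \left(-287035 + 2333780\right) + 2206428 = 2046745 + 2206428 = 4253173$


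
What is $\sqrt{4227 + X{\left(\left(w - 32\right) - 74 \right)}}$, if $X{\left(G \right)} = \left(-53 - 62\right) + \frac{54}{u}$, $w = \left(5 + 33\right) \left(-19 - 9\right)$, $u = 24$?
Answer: $\frac{\sqrt{16457}}{2} \approx 64.142$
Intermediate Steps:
$w = -1064$ ($w = 38 \left(-28\right) = -1064$)
$X{\left(G \right)} = - \frac{451}{4}$ ($X{\left(G \right)} = \left(-53 - 62\right) + \frac{54}{24} = -115 + 54 \cdot \frac{1}{24} = -115 + \frac{9}{4} = - \frac{451}{4}$)
$\sqrt{4227 + X{\left(\left(w - 32\right) - 74 \right)}} = \sqrt{4227 - \frac{451}{4}} = \sqrt{\frac{16457}{4}} = \frac{\sqrt{16457}}{2}$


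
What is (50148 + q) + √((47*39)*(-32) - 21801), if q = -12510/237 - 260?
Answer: 3936982/79 + I*√80457 ≈ 49835.0 + 283.65*I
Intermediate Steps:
q = -24710/79 (q = -12510/237 - 260 = -45*278/237 - 260 = -4170/79 - 260 = -24710/79 ≈ -312.78)
(50148 + q) + √((47*39)*(-32) - 21801) = (50148 - 24710/79) + √((47*39)*(-32) - 21801) = 3936982/79 + √(1833*(-32) - 21801) = 3936982/79 + √(-58656 - 21801) = 3936982/79 + √(-80457) = 3936982/79 + I*√80457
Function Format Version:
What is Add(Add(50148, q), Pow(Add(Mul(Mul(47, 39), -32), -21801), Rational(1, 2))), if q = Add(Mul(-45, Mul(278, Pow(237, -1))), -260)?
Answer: Add(Rational(3936982, 79), Mul(I, Pow(80457, Rational(1, 2)))) ≈ Add(49835., Mul(283.65, I))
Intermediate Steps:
q = Rational(-24710, 79) (q = Add(Mul(-45, Mul(278, Rational(1, 237))), -260) = Add(Mul(-45, Rational(278, 237)), -260) = Add(Rational(-4170, 79), -260) = Rational(-24710, 79) ≈ -312.78)
Add(Add(50148, q), Pow(Add(Mul(Mul(47, 39), -32), -21801), Rational(1, 2))) = Add(Add(50148, Rational(-24710, 79)), Pow(Add(Mul(Mul(47, 39), -32), -21801), Rational(1, 2))) = Add(Rational(3936982, 79), Pow(Add(Mul(1833, -32), -21801), Rational(1, 2))) = Add(Rational(3936982, 79), Pow(Add(-58656, -21801), Rational(1, 2))) = Add(Rational(3936982, 79), Pow(-80457, Rational(1, 2))) = Add(Rational(3936982, 79), Mul(I, Pow(80457, Rational(1, 2))))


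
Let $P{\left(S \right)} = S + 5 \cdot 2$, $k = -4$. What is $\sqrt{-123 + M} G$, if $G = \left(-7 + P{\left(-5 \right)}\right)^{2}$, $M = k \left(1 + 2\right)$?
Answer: $12 i \sqrt{15} \approx 46.476 i$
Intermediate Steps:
$P{\left(S \right)} = 10 + S$ ($P{\left(S \right)} = S + 10 = 10 + S$)
$M = -12$ ($M = - 4 \left(1 + 2\right) = \left(-4\right) 3 = -12$)
$G = 4$ ($G = \left(-7 + \left(10 - 5\right)\right)^{2} = \left(-7 + 5\right)^{2} = \left(-2\right)^{2} = 4$)
$\sqrt{-123 + M} G = \sqrt{-123 - 12} \cdot 4 = \sqrt{-135} \cdot 4 = 3 i \sqrt{15} \cdot 4 = 12 i \sqrt{15}$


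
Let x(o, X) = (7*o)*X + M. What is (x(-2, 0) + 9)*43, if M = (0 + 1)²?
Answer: 430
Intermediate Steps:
M = 1 (M = 1² = 1)
x(o, X) = 1 + 7*X*o (x(o, X) = (7*o)*X + 1 = 7*X*o + 1 = 1 + 7*X*o)
(x(-2, 0) + 9)*43 = ((1 + 7*0*(-2)) + 9)*43 = ((1 + 0) + 9)*43 = (1 + 9)*43 = 10*43 = 430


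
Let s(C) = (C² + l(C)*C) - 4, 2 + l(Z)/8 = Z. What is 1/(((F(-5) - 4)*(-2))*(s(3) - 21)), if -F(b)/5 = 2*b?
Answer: -1/736 ≈ -0.0013587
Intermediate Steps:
F(b) = -10*b
l(Z) = -16 + 8*Z
s(C) = -4 + C² + C*(-16 + 8*C) (s(C) = (C² + (-16 + 8*C)*C) - 4 = (C² + C*(-16 + 8*C)) - 4 = -4 + C² + C*(-16 + 8*C))
1/(((F(-5) - 4)*(-2))*(s(3) - 21)) = 1/(((-10*(-5) - 4)*(-2))*((-4 - 16*3 + 9*3²) - 21)) = 1/(((50 - 4)*(-2))*((-4 - 48 + 9*9) - 21)) = 1/((46*(-2))*((-4 - 48 + 81) - 21)) = 1/(-92*(29 - 21)) = 1/(-92*8) = 1/(-736) = -1/736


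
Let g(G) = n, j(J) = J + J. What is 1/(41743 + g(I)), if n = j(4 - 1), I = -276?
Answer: 1/41749 ≈ 2.3953e-5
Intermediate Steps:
j(J) = 2*J
n = 6 (n = 2*(4 - 1) = 2*3 = 6)
g(G) = 6
1/(41743 + g(I)) = 1/(41743 + 6) = 1/41749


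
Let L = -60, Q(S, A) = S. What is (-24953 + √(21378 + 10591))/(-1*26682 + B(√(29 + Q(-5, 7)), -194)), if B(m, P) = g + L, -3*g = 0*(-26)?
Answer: 24953/26742 - √31969/26742 ≈ 0.92642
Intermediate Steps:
g = 0 (g = -0*(-26) = -⅓*0 = 0)
B(m, P) = -60 (B(m, P) = 0 - 60 = -60)
(-24953 + √(21378 + 10591))/(-1*26682 + B(√(29 + Q(-5, 7)), -194)) = (-24953 + √(21378 + 10591))/(-1*26682 - 60) = (-24953 + √31969)/(-26682 - 60) = (-24953 + √31969)/(-26742) = (-24953 + √31969)*(-1/26742) = 24953/26742 - √31969/26742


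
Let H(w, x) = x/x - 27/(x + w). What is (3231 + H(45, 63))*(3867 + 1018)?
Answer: 63148395/4 ≈ 1.5787e+7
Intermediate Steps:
H(w, x) = 1 - 27/(w + x)
(3231 + H(45, 63))*(3867 + 1018) = (3231 + (-27 + 45 + 63)/(45 + 63))*(3867 + 1018) = (3231 + 81/108)*4885 = (3231 + (1/108)*81)*4885 = (3231 + 3/4)*4885 = (12927/4)*4885 = 63148395/4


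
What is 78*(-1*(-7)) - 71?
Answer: 475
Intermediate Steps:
78*(-1*(-7)) - 71 = 78*7 - 71 = 546 - 71 = 475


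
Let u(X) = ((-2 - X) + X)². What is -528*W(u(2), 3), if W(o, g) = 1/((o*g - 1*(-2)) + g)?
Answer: -528/17 ≈ -31.059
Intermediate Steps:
u(X) = 4 (u(X) = (-2)² = 4)
W(o, g) = 1/(2 + g + g*o) (W(o, g) = 1/((g*o + 2) + g) = 1/((2 + g*o) + g) = 1/(2 + g + g*o))
-528*W(u(2), 3) = -528/(2 + 3 + 3*4) = -528/(2 + 3 + 12) = -528/17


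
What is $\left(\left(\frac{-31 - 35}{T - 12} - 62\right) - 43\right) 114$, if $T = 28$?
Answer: $- \frac{49761}{4} \approx -12440.0$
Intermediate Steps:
$\left(\left(\frac{-31 - 35}{T - 12} - 62\right) - 43\right) 114 = \left(\left(\frac{-31 - 35}{28 - 12} - 62\right) - 43\right) 114 = \left(\left(- \frac{66}{16} - 62\right) - 43\right) 114 = \left(\left(\left(-66\right) \frac{1}{16} - 62\right) - 43\right) 114 = \left(\left(- \frac{33}{8} - 62\right) - 43\right) 114 = \left(- \frac{529}{8} - 43\right) 114 = \left(- \frac{873}{8}\right) 114 = - \frac{49761}{4}$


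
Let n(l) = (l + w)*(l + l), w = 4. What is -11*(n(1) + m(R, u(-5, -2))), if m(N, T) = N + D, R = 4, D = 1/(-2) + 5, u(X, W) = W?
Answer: -407/2 ≈ -203.50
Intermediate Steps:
D = 9/2 (D = -½ + 5 = 9/2 ≈ 4.5000)
m(N, T) = 9/2 + N (m(N, T) = N + 9/2 = 9/2 + N)
n(l) = 2*l*(4 + l) (n(l) = (l + 4)*(l + l) = (4 + l)*(2*l) = 2*l*(4 + l))
-11*(n(1) + m(R, u(-5, -2))) = -11*(2*1*(4 + 1) + (9/2 + 4)) = -11*(2*1*5 + 17/2) = -11*(10 + 17/2) = -11*37/2 = -407/2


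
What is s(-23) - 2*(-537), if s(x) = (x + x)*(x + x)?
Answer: 3190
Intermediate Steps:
s(x) = 4*x² (s(x) = (2*x)*(2*x) = 4*x²)
s(-23) - 2*(-537) = 4*(-23)² - 2*(-537) = 4*529 + 1074 = 2116 + 1074 = 3190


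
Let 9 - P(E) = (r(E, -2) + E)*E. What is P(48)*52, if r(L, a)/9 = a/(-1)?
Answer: -164268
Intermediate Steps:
r(L, a) = -9*a (r(L, a) = 9*(a/(-1)) = 9*(a*(-1)) = 9*(-a) = -9*a)
P(E) = 9 - E*(18 + E) (P(E) = 9 - (-9*(-2) + E)*E = 9 - (18 + E)*E = 9 - E*(18 + E))
P(48)*52 = (9 - 1*48² - 18*48)*52 = (9 - 1*2304 - 864)*52 = (9 - 2304 - 864)*52 = -3159*52 = -164268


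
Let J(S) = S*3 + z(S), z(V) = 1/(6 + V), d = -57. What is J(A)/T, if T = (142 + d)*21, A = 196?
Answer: 118777/360570 ≈ 0.32941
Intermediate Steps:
J(S) = 1/(6 + S) + 3*S (J(S) = S*3 + 1/(6 + S) = 3*S + 1/(6 + S) = 1/(6 + S) + 3*S)
T = 1785 (T = (142 - 57)*21 = 85*21 = 1785)
J(A)/T = ((1 + 3*196*(6 + 196))/(6 + 196))/1785 = ((1 + 3*196*202)/202)*(1/1785) = ((1 + 118776)/202)*(1/1785) = ((1/202)*118777)*(1/1785) = (118777/202)*(1/1785) = 118777/360570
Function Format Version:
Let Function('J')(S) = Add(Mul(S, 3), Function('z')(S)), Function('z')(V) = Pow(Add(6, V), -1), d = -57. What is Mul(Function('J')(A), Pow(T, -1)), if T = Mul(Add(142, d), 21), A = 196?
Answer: Rational(118777, 360570) ≈ 0.32941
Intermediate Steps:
Function('J')(S) = Add(Pow(Add(6, S), -1), Mul(3, S)) (Function('J')(S) = Add(Mul(S, 3), Pow(Add(6, S), -1)) = Add(Mul(3, S), Pow(Add(6, S), -1)) = Add(Pow(Add(6, S), -1), Mul(3, S)))
T = 1785 (T = Mul(Add(142, -57), 21) = Mul(85, 21) = 1785)
Mul(Function('J')(A), Pow(T, -1)) = Mul(Mul(Pow(Add(6, 196), -1), Add(1, Mul(3, 196, Add(6, 196)))), Pow(1785, -1)) = Mul(Mul(Pow(202, -1), Add(1, Mul(3, 196, 202))), Rational(1, 1785)) = Mul(Mul(Rational(1, 202), Add(1, 118776)), Rational(1, 1785)) = Mul(Mul(Rational(1, 202), 118777), Rational(1, 1785)) = Mul(Rational(118777, 202), Rational(1, 1785)) = Rational(118777, 360570)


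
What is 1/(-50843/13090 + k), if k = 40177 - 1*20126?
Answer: 13090/262416747 ≈ 4.9883e-5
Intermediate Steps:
k = 20051 (k = 40177 - 20126 = 20051)
1/(-50843/13090 + k) = 1/(-50843/13090 + 20051) = 1/(262416747/13090) = 13090/262416747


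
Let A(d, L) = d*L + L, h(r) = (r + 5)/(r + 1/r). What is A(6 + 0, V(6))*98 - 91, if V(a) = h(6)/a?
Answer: 4179/37 ≈ 112.95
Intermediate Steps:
h(r) = (5 + r)/(r + 1/r)
V(a) = 66/(37*a) (V(a) = (6*(5 + 6)/(1 + 6²))/a = (6*11/(1 + 36))/a = (6*11/37)/a = (6*(1/37)*11)/a = 66/(37*a))
A(d, L) = L + L*d (A(d, L) = L*d + L = L + L*d)
A(6 + 0, V(6))*98 - 91 = (((66/37)/6)*(1 + (6 + 0)))*98 - 91 = (((66/37)*(⅙))*(1 + 6))*98 - 91 = ((11/37)*7)*98 - 91 = (77/37)*98 - 91 = 7546/37 - 91 = 4179/37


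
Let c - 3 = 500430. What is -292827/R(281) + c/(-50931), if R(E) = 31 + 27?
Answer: -4980999017/984666 ≈ -5058.6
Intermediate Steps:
R(E) = 58
c = 500433 (c = 3 + 500430 = 500433)
-292827/R(281) + c/(-50931) = -292827/58 + 500433/(-50931) = -292827*1/58 + 500433*(-1/50931) = -292827/58 - 166811/16977 = -4980999017/984666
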